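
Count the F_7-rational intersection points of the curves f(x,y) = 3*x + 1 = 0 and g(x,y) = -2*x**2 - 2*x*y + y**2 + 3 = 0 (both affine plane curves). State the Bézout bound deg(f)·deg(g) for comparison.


Common zeros: {(2, 5), (2, 6)}; count = 2; Bézout bound = 2.

deg(f) = 1, deg(g) = 2, so Bézout bound = 2.
Scan x ∈ F_7. For each x, list the y ∈ F_7 with f(x, y) ≡ 0 and those with g(x, y) ≡ 0 (mod 7); the common zeros in that column are the intersection.
  x = 0: f ≡ 0 at y ∈ ∅; g ≡ 0 at y ∈ {2, 5}; common: ∅.
  x = 1: f ≡ 0 at y ∈ ∅; g ≡ 0 at y ∈ {1}; common: ∅.
  x = 2: f ≡ 0 at y ∈ {0, 1, 2, 3, 4, 5, 6}; g ≡ 0 at y ∈ {5, 6}; common: {5, 6}.
  x = 3: f ≡ 0 at y ∈ ∅; g ≡ 0 at y ∈ ∅; common: ∅.
  x = 4: f ≡ 0 at y ∈ ∅; g ≡ 0 at y ∈ ∅; common: ∅.
  x = 5: f ≡ 0 at y ∈ ∅; g ≡ 0 at y ∈ {1, 2}; common: ∅.
  x = 6: f ≡ 0 at y ∈ ∅; g ≡ 0 at y ∈ {6}; common: ∅.
Collecting: common zeros = {(2, 5), (2, 6)}, so the count is 2.
Comparison with the Bézout bound: 2 ≤ 2 = deg(f)·deg(g), as expected for curves with no common component (the bound is attained).


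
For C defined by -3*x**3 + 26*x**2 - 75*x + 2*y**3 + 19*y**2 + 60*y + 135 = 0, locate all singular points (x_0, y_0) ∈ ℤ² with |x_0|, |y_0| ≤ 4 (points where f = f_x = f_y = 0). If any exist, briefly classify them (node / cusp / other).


Singular points: {(3, -3)}; classification: node.

Compute partial derivatives:
  f_x = -9*x**2 + 52*x - 75.
  f_y = 6*y**2 + 38*y + 60.
Scan x_0 ∈ {−4, ..., 4}. For each x_0, f_y(x_0, y) is a polynomial in y; find its integer roots y ∈ {−4, ..., 4}, then test f_x and f at those candidates.
  x = -4: f_y(-4, y) = 6*y**2 + 38*y + 60; vanishes at y ∈ {-3}. (-4, -3): f_x = -427 ≠ 0.
  x = -3: f_y(-3, y) = 6*y**2 + 38*y + 60; vanishes at y ∈ {-3}. (-3, -3): f_x = -312 ≠ 0.
  x = -2: f_y(-2, y) = 6*y**2 + 38*y + 60; vanishes at y ∈ {-3}. (-2, -3): f_x = -215 ≠ 0.
  x = -1: f_y(-1, y) = 6*y**2 + 38*y + 60; vanishes at y ∈ {-3}. (-1, -3): f_x = -136 ≠ 0.
  x = 0: f_y(0, y) = 6*y**2 + 38*y + 60; vanishes at y ∈ {-3}. (0, -3): f_x = -75 ≠ 0.
  x = 1: f_y(1, y) = 6*y**2 + 38*y + 60; vanishes at y ∈ {-3}. (1, -3): f_x = -32 ≠ 0.
  x = 2: f_y(2, y) = 6*y**2 + 38*y + 60; vanishes at y ∈ {-3}. (2, -3): f_x = -7 ≠ 0.
  x = 3: f_y(3, y) = 6*y**2 + 38*y + 60; vanishes at y ∈ {-3}. (3, -3): f_x = 0, f = 0 — SINGULAR.
  x = 4: f_y(4, y) = 6*y**2 + 38*y + 60; vanishes at y ∈ {-3}. (4, -3): f_x = -11 ≠ 0.
Only singular point on the grid: (3, -3).
Classify: substitute x = 3 + u, y = -3 + v and expand: f = -3*u**3 - u**2 + 2*v**3 + v**2.
No constant or linear terms (consistent with a singular point). Quadratic part: -u**2 + v**2. Cubic part: -3*u**3 + 2*v**3.
The quadratic part v**2 - u**2 = (v − u)(v + u) splits into two distinct linear factors, so there are two distinct tangent lines y − -3 = ±(x − 3) — this is a node (ordinary double point).
Classification: node.


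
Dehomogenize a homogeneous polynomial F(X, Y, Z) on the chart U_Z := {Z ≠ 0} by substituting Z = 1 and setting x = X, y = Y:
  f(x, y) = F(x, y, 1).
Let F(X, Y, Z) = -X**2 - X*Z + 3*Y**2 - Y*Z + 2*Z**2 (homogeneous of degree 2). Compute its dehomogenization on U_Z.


f(x, y) = -x**2 - x + 3*y**2 - y + 2

On U_Z we set Z = 1. Each monomial c·X^i·Y^j·Z^k in F becomes c·x^i·y^j·1^k = c·x^i·y^j.
Substituting Z = 1: F(X, Y, 1) = -x**2 - x + 3*y**2 - y + 2.
Note: deg(f) ≤ deg(F) = 2; strict inequality happens when F is divisible by Z (lost terms).


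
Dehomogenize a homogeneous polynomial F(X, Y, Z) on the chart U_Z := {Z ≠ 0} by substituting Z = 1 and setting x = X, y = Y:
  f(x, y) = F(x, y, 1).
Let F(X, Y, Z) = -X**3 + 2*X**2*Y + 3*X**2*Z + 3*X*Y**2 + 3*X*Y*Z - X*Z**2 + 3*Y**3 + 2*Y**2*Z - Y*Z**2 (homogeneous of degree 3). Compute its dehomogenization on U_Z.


f(x, y) = -x**3 + 2*x**2*y + 3*x**2 + 3*x*y**2 + 3*x*y - x + 3*y**3 + 2*y**2 - y

On U_Z we set Z = 1. Each monomial c·X^i·Y^j·Z^k in F becomes c·x^i·y^j·1^k = c·x^i·y^j.
Substituting Z = 1: F(X, Y, 1) = -x**3 + 2*x**2*y + 3*x**2 + 3*x*y**2 + 3*x*y - x + 3*y**3 + 2*y**2 - y.
Note: deg(f) ≤ deg(F) = 3; strict inequality happens when F is divisible by Z (lost terms).


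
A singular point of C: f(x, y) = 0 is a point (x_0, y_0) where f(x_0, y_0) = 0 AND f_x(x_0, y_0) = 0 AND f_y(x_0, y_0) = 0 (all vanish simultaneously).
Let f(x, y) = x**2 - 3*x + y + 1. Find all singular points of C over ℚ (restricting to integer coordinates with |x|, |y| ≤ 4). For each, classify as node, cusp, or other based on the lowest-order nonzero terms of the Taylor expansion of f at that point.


No singular points in the scanned grid; C is smooth there.

Compute partial derivatives:
  f_x = 2*x - 3.
  f_y = 1.
f_y = 1 is a nonzero constant, so f_y never vanishes: no point (x, y) can satisfy f = f_x = f_y = 0. In particular no (x, y) ∈ {−4, ..., 4}² is singular; the curve is smooth.


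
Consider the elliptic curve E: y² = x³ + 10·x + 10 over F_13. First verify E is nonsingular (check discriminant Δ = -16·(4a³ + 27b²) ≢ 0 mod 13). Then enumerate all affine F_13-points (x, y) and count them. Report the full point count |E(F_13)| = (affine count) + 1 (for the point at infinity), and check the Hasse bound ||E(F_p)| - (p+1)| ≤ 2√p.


Affine points = {(0, 6), (0, 7), (2, 5), (2, 8), (4, 6), (4, 7), (5, 4), (5, 9), (6, 0), (8, 2), (8, 11), (9, 6), (9, 7), (12, 5), (12, 8)}; affine count = 15; |E(F_13)| = 16.

Discriminant check: Δ ∝ 4a³ + 27b² = 4·10³ + 27·10² = 4·1000 + 27·100 ≡ 5 (mod 13). Nonzero ⇒ E is nonsingular.
For each x ∈ F_13, compute rhs = x³ + 10·x + 10 mod 13, then count y ∈ F_13 with y² ≡ rhs.
  x = 0: rhs = 10, matching y values: 6, 7 (2 points).
  x = 1: rhs = 8, matching y values: none (0 points).
  x = 2: rhs = 12, matching y values: 5, 8 (2 points).
  x = 3: rhs = 2, matching y values: none (0 points).
  x = 4: rhs = 10, matching y values: 6, 7 (2 points).
  x = 5: rhs = 3, matching y values: 4, 9 (2 points).
  x = 6: rhs = 0, matching y values: 0 (1 points).
  x = 7: rhs = 7, matching y values: none (0 points).
  x = 8: rhs = 4, matching y values: 2, 11 (2 points).
  x = 9: rhs = 10, matching y values: 6, 7 (2 points).
  x = 10: rhs = 5, matching y values: none (0 points).
  x = 11: rhs = 8, matching y values: none (0 points).
  x = 12: rhs = 12, matching y values: 5, 8 (2 points).
Total affine count: 15.
Full point count |E(F_13)| = 15 + 1 = 16.
Hasse bound: |16 − (13+1)| = |2| = 2 ≤ 2√13 ≈ 7.2111 ✓.


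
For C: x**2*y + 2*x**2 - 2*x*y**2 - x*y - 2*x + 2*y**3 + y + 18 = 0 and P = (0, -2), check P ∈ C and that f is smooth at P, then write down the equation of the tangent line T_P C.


Tangent line at P: -8*x + 25*y + 50 = 0.

Step 1: f(0, -2) = 0, so P lies on C.
Step 2: partial derivatives
  f_x(x, y) = 2*x*y + 4*x - 2*y**2 - y - 2, f_y(x, y) = x**2 - 4*x*y - x + 6*y**2 + 1.
  f_x(P) = -8, f_y(P) = 25 (gradient nonzero, so P is smooth).
Step 3: tangent line at P: -8·(x − 0) + 25·(y − -2) = 0.
Expanding: -8*x + 25*y + 50 = 0.


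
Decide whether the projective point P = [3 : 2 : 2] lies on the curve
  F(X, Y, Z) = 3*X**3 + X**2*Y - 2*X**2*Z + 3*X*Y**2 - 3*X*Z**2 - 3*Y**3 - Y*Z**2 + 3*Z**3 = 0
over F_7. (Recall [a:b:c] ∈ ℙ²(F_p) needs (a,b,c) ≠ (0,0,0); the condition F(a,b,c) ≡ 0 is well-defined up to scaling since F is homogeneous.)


F(3,2,2) ≡ 6 (mod 7); P is NOT on the curve.

Evaluate F(3, 2, 2) term-by-term (mod 7).
  3*X**3 ↦ 3·27·1·1 = 81
  X**2*Y ↦ 1·9·2·1 = 18
  -2*X**2*Z ↦ -2·9·1·2 = -36
  3*X*Y**2 ↦ 3·3·4·1 = 36
  -3*X*Z**2 ↦ -3·3·1·4 = -36
  -3*Y**3 ↦ -3·1·8·1 = -24
  -Y*Z**2 ↦ -1·1·2·4 = -8
  3*Z**3 ↦ 3·1·1·8 = 24
Sum: F(3, 2, 2) = (81) + (18) + (-36) + (36) + (-36) + (-24) + (-8) + (24) = 55.
Reducing mod 7: 55 ≡ 6 (mod 7).
Since F(a, b, c) ≡ 6 ≠ 0 (mod 7), P does NOT lie on the curve.


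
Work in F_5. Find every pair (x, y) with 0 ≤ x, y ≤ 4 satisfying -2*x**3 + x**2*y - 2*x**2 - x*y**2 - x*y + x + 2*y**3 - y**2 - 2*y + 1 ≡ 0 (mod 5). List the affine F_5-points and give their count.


Affine F_5-points: {(0, 1), (0, 3), (0, 4), (3, 2), (4, 0)}; count = 5.

For each of the 25 pairs (x, y) ∈ F_5², evaluate f(x, y) mod 5. Record the zeros.
  x = 0: [0↦1, 1↦0, 2↦4, 3↦0, 4↦0]  zeros at y ∈ {1, 3, 4}
  x = 1: [0↦3, 1↦1, 2↦2, 3↦3, 4↦1]  zeros at y ∈ ∅
  x = 2: [0↦4, 1↦3, 2↦3, 3↦1, 4↦4]  zeros at y ∈ ∅
  x = 3: [0↦2, 1↦4, 2↦0, 3↦2, 4↦2]  zeros at y ∈ {2}
  x = 4: [0↦0, 1↦2, 2↦1, 3↦4, 4↦3]  zeros at y ∈ {0}
Collecting zeros: affine points = {(0, 1), (0, 3), (0, 4), (3, 2), (4, 0)}.
Total count |C(F_5)_aff| = 5.


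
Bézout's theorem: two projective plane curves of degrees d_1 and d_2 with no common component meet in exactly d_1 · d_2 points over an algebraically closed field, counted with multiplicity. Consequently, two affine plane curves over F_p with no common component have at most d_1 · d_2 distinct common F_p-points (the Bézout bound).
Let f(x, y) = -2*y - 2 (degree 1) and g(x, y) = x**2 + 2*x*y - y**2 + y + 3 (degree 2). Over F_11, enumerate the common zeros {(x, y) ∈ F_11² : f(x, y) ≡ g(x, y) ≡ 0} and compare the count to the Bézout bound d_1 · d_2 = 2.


Common zeros: {(1, 10)}; count = 1; Bézout bound = 2.

deg(f) = 1, deg(g) = 2, so Bézout bound = 2.
Scan x ∈ F_11. For each x, list the y ∈ F_11 with f(x, y) ≡ 0 and those with g(x, y) ≡ 0 (mod 11); the common zeros in that column are the intersection.
  x = 0: f ≡ 0 at y ∈ {10}; g ≡ 0 at y ∈ ∅; common: ∅.
  x = 1: f ≡ 0 at y ∈ {10}; g ≡ 0 at y ∈ {4, 10}; common: {10}.
  x = 2: f ≡ 0 at y ∈ {10}; g ≡ 0 at y ∈ {1, 4}; common: ∅.
  x = 3: f ≡ 0 at y ∈ {10}; g ≡ 0 at y ∈ {2, 5}; common: ∅.
  x = 4: f ≡ 0 at y ∈ {10}; g ≡ 0 at y ∈ {2, 7}; common: ∅.
  x = 5: f ≡ 0 at y ∈ {10}; g ≡ 0 at y ∈ ∅; common: ∅.
  x = 6: f ≡ 0 at y ∈ {10}; g ≡ 0 at y ∈ ∅; common: ∅.
  x = 7: f ≡ 0 at y ∈ {10}; g ≡ 0 at y ∈ {1, 3}; common: ∅.
  x = 8: f ≡ 0 at y ∈ {10}; g ≡ 0 at y ∈ ∅; common: ∅.
  x = 9: f ≡ 0 at y ∈ {10}; g ≡ 0 at y ∈ {3, 5}; common: ∅.
  x = 10: f ≡ 0 at y ∈ {10}; g ≡ 0 at y ∈ ∅; common: ∅.
Collecting: common zeros = {(1, 10)}, so the count is 1.
Comparison with the Bézout bound: 1 ≤ 2 = deg(f)·deg(g), as expected for curves with no common component (the affine F_11-count falls short of the bound because intersections may lie at infinity, over extension fields, or carry multiplicity).


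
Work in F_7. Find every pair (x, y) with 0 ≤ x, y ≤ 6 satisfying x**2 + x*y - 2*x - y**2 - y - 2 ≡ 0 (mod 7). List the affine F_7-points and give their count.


Affine F_7-points: {(0, 3), (1, 2), (1, 5), (2, 4), (3, 4), (3, 5), (6, 2), (6, 3)}; count = 8.

For each of the 49 pairs (x, y) ∈ F_7², evaluate f(x, y) mod 7. Record the zeros.
  x = 0: [0↦5, 1↦3, 2↦6, 3↦0, 4↦6, 5↦3, 6↦5]  zeros at y ∈ {3}
  x = 1: [0↦4, 1↦3, 2↦0, 3↦2, 4↦2, 5↦0, 6↦3]  zeros at y ∈ {2, 5}
  x = 2: [0↦5, 1↦5, 2↦3, 3↦6, 4↦0, 5↦6, 6↦3]  zeros at y ∈ {4}
  x = 3: [0↦1, 1↦2, 2↦1, 3↦5, 4↦0, 5↦0, 6↦5]  zeros at y ∈ {4, 5}
  x = 4: [0↦6, 1↦1, 2↦1, 3↦6, 4↦2, 5↦3, 6↦2]  zeros at y ∈ ∅
  x = 5: [0↦6, 1↦2, 2↦3, 3↦2, 4↦6, 5↦1, 6↦1]  zeros at y ∈ ∅
  x = 6: [0↦1, 1↦5, 2↦0, 3↦0, 4↦5, 5↦1, 6↦2]  zeros at y ∈ {2, 3}
Collecting zeros: affine points = {(0, 3), (1, 2), (1, 5), (2, 4), (3, 4), (3, 5), (6, 2), (6, 3)}.
Total count |C(F_7)_aff| = 8.


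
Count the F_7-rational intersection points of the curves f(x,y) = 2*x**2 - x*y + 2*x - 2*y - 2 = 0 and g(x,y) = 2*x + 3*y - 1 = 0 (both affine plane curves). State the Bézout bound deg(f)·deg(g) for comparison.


Common zeros: {(2, 6), (3, 3)}; count = 2; Bézout bound = 2.

deg(f) = 2, deg(g) = 1, so Bézout bound = 2.
Scan x ∈ F_7. For each x, list the y ∈ F_7 with f(x, y) ≡ 0 and those with g(x, y) ≡ 0 (mod 7); the common zeros in that column are the intersection.
  x = 0: f ≡ 0 at y ∈ {6}; g ≡ 0 at y ∈ {5}; common: ∅.
  x = 1: f ≡ 0 at y ∈ {3}; g ≡ 0 at y ∈ {2}; common: ∅.
  x = 2: f ≡ 0 at y ∈ {6}; g ≡ 0 at y ∈ {6}; common: {6}.
  x = 3: f ≡ 0 at y ∈ {3}; g ≡ 0 at y ∈ {3}; common: {3}.
  x = 4: f ≡ 0 at y ∈ {4}; g ≡ 0 at y ∈ {0}; common: ∅.
  x = 5: f ≡ 0 at y ∈ ∅; g ≡ 0 at y ∈ {4}; common: ∅.
  x = 6: f ≡ 0 at y ∈ {5}; g ≡ 0 at y ∈ {1}; common: ∅.
Collecting: common zeros = {(2, 6), (3, 3)}, so the count is 2.
Comparison with the Bézout bound: 2 ≤ 2 = deg(f)·deg(g), as expected for curves with no common component (the bound is attained).


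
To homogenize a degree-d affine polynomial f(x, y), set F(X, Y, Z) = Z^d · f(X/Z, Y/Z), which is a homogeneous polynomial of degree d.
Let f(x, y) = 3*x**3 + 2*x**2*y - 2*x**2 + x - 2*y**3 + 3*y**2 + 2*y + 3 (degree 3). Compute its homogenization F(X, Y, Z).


F(X, Y, Z) = 3*X**3 + 2*X**2*Y - 2*X**2*Z + X*Z**2 - 2*Y**3 + 3*Y**2*Z + 2*Y*Z**2 + 3*Z**3

deg(f) = 3.
Substitute x = X/Z, y = Y/Z into f, then multiply by Z^3.
  monomial 3·x^3·y^0 ↦ 3·X^3·Y^0·Z^0.
  monomial 2·x^2·y^1 ↦ 2·X^2·Y^1·Z^0.
  monomial -2·x^2·y^0 ↦ -2·X^2·Y^0·Z^1.
  monomial 1·x^1·y^0 ↦ 1·X^1·Y^0·Z^2.
  monomial -2·x^0·y^3 ↦ -2·X^0·Y^3·Z^0.
  monomial 3·x^0·y^2 ↦ 3·X^0·Y^2·Z^1.
  monomial 2·x^0·y^1 ↦ 2·X^0·Y^1·Z^2.
  monomial 3·x^0·y^0 ↦ 3·X^0·Y^0·Z^3.
Collecting: F(X, Y, Z) = 3*X**3 + 2*X**2*Y - 2*X**2*Z + X*Z**2 - 2*Y**3 + 3*Y**2*Z + 2*Y*Z**2 + 3*Z**3.


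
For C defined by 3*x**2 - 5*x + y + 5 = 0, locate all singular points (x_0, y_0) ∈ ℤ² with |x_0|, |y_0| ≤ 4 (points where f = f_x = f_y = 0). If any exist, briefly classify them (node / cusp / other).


No singular points in the scanned grid; C is smooth there.

Compute partial derivatives:
  f_x = 6*x - 5.
  f_y = 1.
f_y = 1 is a nonzero constant, so f_y never vanishes: no point (x, y) can satisfy f = f_x = f_y = 0. In particular no (x, y) ∈ {−4, ..., 4}² is singular; the curve is smooth.


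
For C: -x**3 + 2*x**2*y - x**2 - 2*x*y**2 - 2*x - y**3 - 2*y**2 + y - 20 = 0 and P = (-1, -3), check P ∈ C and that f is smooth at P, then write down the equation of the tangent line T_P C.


Tangent line at P: -9*x - 24*y - 81 = 0.

Step 1: f(-1, -3) = 0, so P lies on C.
Step 2: partial derivatives
  f_x(x, y) = -3*x**2 + 4*x*y - 2*x - 2*y**2 - 2, f_y(x, y) = 2*x**2 - 4*x*y - 3*y**2 - 4*y + 1.
  f_x(P) = -9, f_y(P) = -24 (gradient nonzero, so P is smooth).
Step 3: tangent line at P: -9·(x − -1) + -24·(y − -3) = 0.
Expanding: -9*x - 24*y - 81 = 0.


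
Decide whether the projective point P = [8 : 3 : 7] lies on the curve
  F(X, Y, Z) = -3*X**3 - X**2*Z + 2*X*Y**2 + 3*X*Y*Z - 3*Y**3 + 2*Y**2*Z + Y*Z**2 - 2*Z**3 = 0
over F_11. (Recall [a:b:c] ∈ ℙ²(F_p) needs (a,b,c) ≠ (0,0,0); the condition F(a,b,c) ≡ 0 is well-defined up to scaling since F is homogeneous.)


F(8,3,7) ≡ 7 (mod 11); P is NOT on the curve.

Evaluate F(8, 3, 7) term-by-term (mod 11).
  -3*X**3 ↦ -3·512·1·1 = -1536
  -X**2*Z ↦ -1·64·1·7 = -448
  2*X*Y**2 ↦ 2·8·9·1 = 144
  3*X*Y*Z ↦ 3·8·3·7 = 504
  -3*Y**3 ↦ -3·1·27·1 = -81
  2*Y**2*Z ↦ 2·1·9·7 = 126
  Y*Z**2 ↦ 1·1·3·49 = 147
  -2*Z**3 ↦ -2·1·1·343 = -686
Sum: F(8, 3, 7) = (-1536) + (-448) + (144) + (504) + (-81) + (126) + (147) + (-686) = -1830.
Reducing mod 11: -1830 ≡ 7 (mod 11).
Since F(a, b, c) ≡ 7 ≠ 0 (mod 11), P does NOT lie on the curve.


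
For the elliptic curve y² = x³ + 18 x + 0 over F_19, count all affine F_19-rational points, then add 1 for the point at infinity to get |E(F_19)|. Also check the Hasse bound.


Affine points = {(0, 0), (1, 0), (2, 5), (2, 14), (3, 9), (3, 10), (5, 5), (5, 14), (6, 1), (6, 18), (9, 6), (9, 13), (11, 3), (11, 16), (12, 5), (12, 14), (15, 4), (15, 15), (18, 0)}; affine count = 19; |E(F_19)| = 20.

Discriminant check: Δ ∝ 4a³ + 27b² = 4·18³ + 27·0² = 4·5832 + 27·0 ≡ 15 (mod 19). Nonzero ⇒ E is nonsingular.
For each x ∈ F_19, compute rhs = x³ + 18·x + 0 mod 19, then count y ∈ F_19 with y² ≡ rhs.
  x = 0: rhs = 0, matching y values: 0 (1 points).
  x = 1: rhs = 0, matching y values: 0 (1 points).
  x = 2: rhs = 6, matching y values: 5, 14 (2 points).
  x = 3: rhs = 5, matching y values: 9, 10 (2 points).
  x = 4: rhs = 3, matching y values: none (0 points).
  x = 5: rhs = 6, matching y values: 5, 14 (2 points).
  x = 6: rhs = 1, matching y values: 1, 18 (2 points).
  x = 7: rhs = 13, matching y values: none (0 points).
  x = 8: rhs = 10, matching y values: none (0 points).
  x = 9: rhs = 17, matching y values: 6, 13 (2 points).
  x = 10: rhs = 2, matching y values: none (0 points).
  x = 11: rhs = 9, matching y values: 3, 16 (2 points).
  x = 12: rhs = 6, matching y values: 5, 14 (2 points).
  x = 13: rhs = 18, matching y values: none (0 points).
  x = 14: rhs = 13, matching y values: none (0 points).
  x = 15: rhs = 16, matching y values: 4, 15 (2 points).
  x = 16: rhs = 14, matching y values: none (0 points).
  x = 17: rhs = 13, matching y values: none (0 points).
  x = 18: rhs = 0, matching y values: 0 (1 points).
Total affine count: 19.
Full point count |E(F_19)| = 19 + 1 = 20.
Hasse bound: |20 − (19+1)| = |0| = 0 ≤ 2√19 ≈ 8.7178 ✓.


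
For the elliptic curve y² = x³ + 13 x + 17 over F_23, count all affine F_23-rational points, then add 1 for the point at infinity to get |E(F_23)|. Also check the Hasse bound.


Affine points = {(1, 10), (1, 13), (4, 8), (4, 15), (5, 0), (6, 9), (6, 14), (8, 9), (8, 14), (9, 9), (9, 14), (19, 4), (19, 19), (21, 11), (21, 12), (22, 7), (22, 16)}; affine count = 17; |E(F_23)| = 18.

Discriminant check: Δ ∝ 4a³ + 27b² = 4·13³ + 27·17² = 4·2197 + 27·289 ≡ 8 (mod 23). Nonzero ⇒ E is nonsingular.
For each x ∈ F_23, compute rhs = x³ + 13·x + 17 mod 23, then count y ∈ F_23 with y² ≡ rhs.
  x = 0: rhs = 17, matching y values: none (0 points).
  x = 1: rhs = 8, matching y values: 10, 13 (2 points).
  x = 2: rhs = 5, matching y values: none (0 points).
  x = 3: rhs = 14, matching y values: none (0 points).
  x = 4: rhs = 18, matching y values: 8, 15 (2 points).
  x = 5: rhs = 0, matching y values: 0 (1 points).
  x = 6: rhs = 12, matching y values: 9, 14 (2 points).
  x = 7: rhs = 14, matching y values: none (0 points).
  x = 8: rhs = 12, matching y values: 9, 14 (2 points).
  x = 9: rhs = 12, matching y values: 9, 14 (2 points).
  x = 10: rhs = 20, matching y values: none (0 points).
  x = 11: rhs = 19, matching y values: none (0 points).
  x = 12: rhs = 15, matching y values: none (0 points).
  x = 13: rhs = 14, matching y values: none (0 points).
  x = 14: rhs = 22, matching y values: none (0 points).
  x = 15: rhs = 22, matching y values: none (0 points).
  x = 16: rhs = 20, matching y values: none (0 points).
  x = 17: rhs = 22, matching y values: none (0 points).
  x = 18: rhs = 11, matching y values: none (0 points).
  x = 19: rhs = 16, matching y values: 4, 19 (2 points).
  x = 20: rhs = 20, matching y values: none (0 points).
  x = 21: rhs = 6, matching y values: 11, 12 (2 points).
  x = 22: rhs = 3, matching y values: 7, 16 (2 points).
Total affine count: 17.
Full point count |E(F_23)| = 17 + 1 = 18.
Hasse bound: |18 − (23+1)| = |-6| = 6 ≤ 2√23 ≈ 9.5917 ✓.


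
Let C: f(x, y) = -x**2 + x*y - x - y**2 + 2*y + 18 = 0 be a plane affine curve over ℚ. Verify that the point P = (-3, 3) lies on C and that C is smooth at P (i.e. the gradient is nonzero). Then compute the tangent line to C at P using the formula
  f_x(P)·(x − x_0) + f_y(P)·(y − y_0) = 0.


Tangent line at P: 8*x - 7*y + 45 = 0.

Step 1: f(-3, 3) = 0, so P lies on C.
Step 2: partial derivatives
  f_x(x, y) = -2*x + y - 1, f_y(x, y) = x - 2*y + 2.
  f_x(P) = 8, f_y(P) = -7 (gradient nonzero, so P is smooth).
Step 3: tangent line at P: 8·(x − -3) + -7·(y − 3) = 0.
Expanding: 8*x - 7*y + 45 = 0.


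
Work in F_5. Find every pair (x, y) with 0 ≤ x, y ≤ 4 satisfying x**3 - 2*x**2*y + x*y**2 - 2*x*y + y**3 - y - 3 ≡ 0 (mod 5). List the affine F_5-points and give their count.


Affine F_5-points: {(1, 1), (1, 2), (2, 0), (2, 1), (2, 2), (4, 1), (4, 4)}; count = 7.

For each of the 25 pairs (x, y) ∈ F_5², evaluate f(x, y) mod 5. Record the zeros.
  x = 0: [0↦2, 1↦2, 2↦3, 3↦1, 4↦2]  zeros at y ∈ ∅
  x = 1: [0↦3, 1↦0, 2↦0, 3↦4, 4↦3]  zeros at y ∈ {1, 2}
  x = 2: [0↦0, 1↦0, 2↦0, 3↦1, 4↦4]  zeros at y ∈ {0, 1, 2}
  x = 3: [0↦4, 1↦3, 2↦4, 3↦3, 4↦1]  zeros at y ∈ ∅
  x = 4: [0↦1, 1↦0, 2↦3, 3↦1, 4↦0]  zeros at y ∈ {1, 4}
Collecting zeros: affine points = {(1, 1), (1, 2), (2, 0), (2, 1), (2, 2), (4, 1), (4, 4)}.
Total count |C(F_5)_aff| = 7.


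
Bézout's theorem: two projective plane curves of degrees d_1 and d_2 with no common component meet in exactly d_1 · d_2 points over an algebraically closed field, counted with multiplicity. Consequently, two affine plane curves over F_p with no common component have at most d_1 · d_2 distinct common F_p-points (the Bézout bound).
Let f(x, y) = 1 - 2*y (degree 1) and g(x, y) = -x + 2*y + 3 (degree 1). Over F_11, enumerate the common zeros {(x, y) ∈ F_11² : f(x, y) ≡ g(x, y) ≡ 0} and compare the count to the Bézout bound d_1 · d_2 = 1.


Common zeros: {(4, 6)}; count = 1; Bézout bound = 1.

deg(f) = 1, deg(g) = 1, so Bézout bound = 1.
Scan x ∈ F_11. For each x, list the y ∈ F_11 with f(x, y) ≡ 0 and those with g(x, y) ≡ 0 (mod 11); the common zeros in that column are the intersection.
  x = 0: f ≡ 0 at y ∈ {6}; g ≡ 0 at y ∈ {4}; common: ∅.
  x = 1: f ≡ 0 at y ∈ {6}; g ≡ 0 at y ∈ {10}; common: ∅.
  x = 2: f ≡ 0 at y ∈ {6}; g ≡ 0 at y ∈ {5}; common: ∅.
  x = 3: f ≡ 0 at y ∈ {6}; g ≡ 0 at y ∈ {0}; common: ∅.
  x = 4: f ≡ 0 at y ∈ {6}; g ≡ 0 at y ∈ {6}; common: {6}.
  x = 5: f ≡ 0 at y ∈ {6}; g ≡ 0 at y ∈ {1}; common: ∅.
  x = 6: f ≡ 0 at y ∈ {6}; g ≡ 0 at y ∈ {7}; common: ∅.
  x = 7: f ≡ 0 at y ∈ {6}; g ≡ 0 at y ∈ {2}; common: ∅.
  x = 8: f ≡ 0 at y ∈ {6}; g ≡ 0 at y ∈ {8}; common: ∅.
  x = 9: f ≡ 0 at y ∈ {6}; g ≡ 0 at y ∈ {3}; common: ∅.
  x = 10: f ≡ 0 at y ∈ {6}; g ≡ 0 at y ∈ {9}; common: ∅.
Collecting: common zeros = {(4, 6)}, so the count is 1.
Comparison with the Bézout bound: 1 ≤ 1 = deg(f)·deg(g), as expected for curves with no common component (the bound is attained).


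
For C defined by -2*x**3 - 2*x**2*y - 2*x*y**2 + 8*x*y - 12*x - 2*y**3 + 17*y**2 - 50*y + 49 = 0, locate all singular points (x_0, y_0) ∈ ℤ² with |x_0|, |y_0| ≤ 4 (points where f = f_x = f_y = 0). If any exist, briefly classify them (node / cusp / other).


Singular points: {(-1, 3)}; classification: cusp.

Compute partial derivatives:
  f_x = -6*x**2 - 4*x*y - 2*y**2 + 8*y - 12.
  f_y = -2*x**2 - 4*x*y + 8*x - 6*y**2 + 34*y - 50.
Scan x_0 ∈ {−4, ..., 4}. For each x_0, f_y(x_0, y) is a polynomial in y; find its integer roots y ∈ {−4, ..., 4}, then test f_x and f at those candidates.
  x = -4: f_y(-4, y) = -6*y**2 + 50*y - 114; no integer root y with |y| ≤ 4.
  x = -3: f_y(-3, y) = -6*y**2 + 46*y - 92; no integer root y with |y| ≤ 4.
  x = -2: f_y(-2, y) = -6*y**2 + 42*y - 74; no integer root y with |y| ≤ 4.
  x = -1: f_y(-1, y) = -6*y**2 + 38*y - 60; vanishes at y ∈ {3}. (-1, 3): f_x = 0, f = 0 — SINGULAR.
  x = 0: f_y(0, y) = -6*y**2 + 34*y - 50; no integer root y with |y| ≤ 4.
  x = 1: f_y(1, y) = -6*y**2 + 30*y - 44; no integer root y with |y| ≤ 4.
  x = 2: f_y(2, y) = -6*y**2 + 26*y - 42; no integer root y with |y| ≤ 4.
  x = 3: f_y(3, y) = -6*y**2 + 22*y - 44; no integer root y with |y| ≤ 4.
  x = 4: f_y(4, y) = -6*y**2 + 18*y - 50; no integer root y with |y| ≤ 4.
Only singular point on the grid: (-1, 3).
Classify: substitute x = -1 + u, y = 3 + v and expand: f = -2*u**3 - 2*u**2*v - 2*u*v**2 - 2*v**3 + v**2.
No constant or linear terms (consistent with a singular point). Quadratic part: v**2. Cubic part: -2*u**3 - 2*u**2*v - 2*u*v**2 - 2*v**3.
The quadratic part v**2 is a perfect square, so there is a single (double) tangent line v = 0, i.e. y = 3. Restricting the cubic part to that line (v = 0) leaves -2*u**3 ≠ 0, so f is not divisible by v and the branch is v² ≈ 2*u**3 to lowest order — this is a cusp.
Classification: cusp.


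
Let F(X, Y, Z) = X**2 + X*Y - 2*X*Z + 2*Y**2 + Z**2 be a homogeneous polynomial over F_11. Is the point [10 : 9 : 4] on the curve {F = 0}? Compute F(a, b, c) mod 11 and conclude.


F(10,9,4) ≡ 2 (mod 11); P is NOT on the curve.

Evaluate F(10, 9, 4) term-by-term (mod 11).
  X**2 ↦ 1·100·1·1 = 100
  X*Y ↦ 1·10·9·1 = 90
  -2*X*Z ↦ -2·10·1·4 = -80
  2*Y**2 ↦ 2·1·81·1 = 162
  Z**2 ↦ 1·1·1·16 = 16
Sum: F(10, 9, 4) = (100) + (90) + (-80) + (162) + (16) = 288.
Reducing mod 11: 288 ≡ 2 (mod 11).
Since F(a, b, c) ≡ 2 ≠ 0 (mod 11), P does NOT lie on the curve.


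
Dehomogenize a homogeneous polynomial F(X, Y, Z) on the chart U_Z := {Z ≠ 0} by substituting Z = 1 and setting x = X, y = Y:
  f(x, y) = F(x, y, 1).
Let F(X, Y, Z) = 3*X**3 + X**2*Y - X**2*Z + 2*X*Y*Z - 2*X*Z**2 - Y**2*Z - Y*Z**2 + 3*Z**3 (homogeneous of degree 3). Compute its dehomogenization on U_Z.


f(x, y) = 3*x**3 + x**2*y - x**2 + 2*x*y - 2*x - y**2 - y + 3

On U_Z we set Z = 1. Each monomial c·X^i·Y^j·Z^k in F becomes c·x^i·y^j·1^k = c·x^i·y^j.
Substituting Z = 1: F(X, Y, 1) = 3*x**3 + x**2*y - x**2 + 2*x*y - 2*x - y**2 - y + 3.
Note: deg(f) ≤ deg(F) = 3; strict inequality happens when F is divisible by Z (lost terms).


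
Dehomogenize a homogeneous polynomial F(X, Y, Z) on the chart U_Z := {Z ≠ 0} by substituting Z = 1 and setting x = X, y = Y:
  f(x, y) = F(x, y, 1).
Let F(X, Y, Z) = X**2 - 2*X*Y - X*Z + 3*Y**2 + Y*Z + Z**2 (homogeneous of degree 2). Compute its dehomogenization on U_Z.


f(x, y) = x**2 - 2*x*y - x + 3*y**2 + y + 1

On U_Z we set Z = 1. Each monomial c·X^i·Y^j·Z^k in F becomes c·x^i·y^j·1^k = c·x^i·y^j.
Substituting Z = 1: F(X, Y, 1) = x**2 - 2*x*y - x + 3*y**2 + y + 1.
Note: deg(f) ≤ deg(F) = 2; strict inequality happens when F is divisible by Z (lost terms).


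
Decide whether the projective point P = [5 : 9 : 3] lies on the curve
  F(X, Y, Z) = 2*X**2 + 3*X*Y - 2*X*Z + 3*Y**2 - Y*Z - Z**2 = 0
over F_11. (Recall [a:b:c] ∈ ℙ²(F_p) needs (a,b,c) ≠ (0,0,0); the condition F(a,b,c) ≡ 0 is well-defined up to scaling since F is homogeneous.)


F(5,9,3) ≡ 10 (mod 11); P is NOT on the curve.

Evaluate F(5, 9, 3) term-by-term (mod 11).
  2*X**2 ↦ 2·25·1·1 = 50
  3*X*Y ↦ 3·5·9·1 = 135
  -2*X*Z ↦ -2·5·1·3 = -30
  3*Y**2 ↦ 3·1·81·1 = 243
  -Y*Z ↦ -1·1·9·3 = -27
  -Z**2 ↦ -1·1·1·9 = -9
Sum: F(5, 9, 3) = (50) + (135) + (-30) + (243) + (-27) + (-9) = 362.
Reducing mod 11: 362 ≡ 10 (mod 11).
Since F(a, b, c) ≡ 10 ≠ 0 (mod 11), P does NOT lie on the curve.


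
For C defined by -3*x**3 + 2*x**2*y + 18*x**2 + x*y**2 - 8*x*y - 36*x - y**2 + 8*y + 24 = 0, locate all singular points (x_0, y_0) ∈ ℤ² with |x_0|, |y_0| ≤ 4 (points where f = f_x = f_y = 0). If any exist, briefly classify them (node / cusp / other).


Singular points: {(2, 0)}; classification: cusp.

Compute partial derivatives:
  f_x = -9*x**2 + 4*x*y + 36*x + y**2 - 8*y - 36.
  f_y = 2*x**2 + 2*x*y - 8*x - 2*y + 8.
Scan x_0 ∈ {−4, ..., 4}. For each x_0, f_y(x_0, y) is a polynomial in y; find its integer roots y ∈ {−4, ..., 4}, then test f_x and f at those candidates.
  x = -4: f_y(-4, y) = 72 - 10*y; no integer root y with |y| ≤ 4.
  x = -3: f_y(-3, y) = 50 - 8*y; no integer root y with |y| ≤ 4.
  x = -2: f_y(-2, y) = 32 - 6*y; no integer root y with |y| ≤ 4.
  x = -1: f_y(-1, y) = 18 - 4*y; no integer root y with |y| ≤ 4.
  x = 0: f_y(0, y) = 8 - 2*y; vanishes at y ∈ {4}. (0, 4): f_x = -52 ≠ 0.
  x = 1: f_y(1, y) = 2; no integer root y with |y| ≤ 4.
  x = 2: f_y(2, y) = 2*y; vanishes at y ∈ {0}. (2, 0): f_x = 0, f = 0 — SINGULAR.
  x = 3: f_y(3, y) = 4*y + 2; no integer root y with |y| ≤ 4.
  x = 4: f_y(4, y) = 6*y + 8; no integer root y with |y| ≤ 4.
Only singular point on the grid: (2, 0).
Classify: substitute x = 2 + u, y = 0 + v and expand: f = -3*u**3 + 2*u**2*v + u*v**2 + v**2.
No constant or linear terms (consistent with a singular point). Quadratic part: v**2. Cubic part: -3*u**3 + 2*u**2*v + u*v**2.
The quadratic part v**2 is a perfect square, so there is a single (double) tangent line v = 0, i.e. y = 0. Restricting the cubic part to that line (v = 0) leaves -3*u**3 ≠ 0, so f is not divisible by v and the branch is v² ≈ 3*u**3 to lowest order — this is a cusp.
Classification: cusp.


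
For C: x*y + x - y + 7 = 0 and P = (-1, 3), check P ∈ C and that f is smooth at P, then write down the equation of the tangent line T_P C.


Tangent line at P: 4*x - 2*y + 10 = 0.

Step 1: f(-1, 3) = 0, so P lies on C.
Step 2: partial derivatives
  f_x(x, y) = y + 1, f_y(x, y) = x - 1.
  f_x(P) = 4, f_y(P) = -2 (gradient nonzero, so P is smooth).
Step 3: tangent line at P: 4·(x − -1) + -2·(y − 3) = 0.
Expanding: 4*x - 2*y + 10 = 0.


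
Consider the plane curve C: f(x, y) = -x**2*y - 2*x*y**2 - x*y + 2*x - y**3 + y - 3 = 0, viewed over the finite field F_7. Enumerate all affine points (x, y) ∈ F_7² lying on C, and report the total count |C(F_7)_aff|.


Affine F_7-points: {(0, 4), (1, 3), (2, 3), (2, 4), (5, 0)}; count = 5.

For each of the 49 pairs (x, y) ∈ F_7², evaluate f(x, y) mod 7. Record the zeros.
  x = 0: [0↦4, 1↦4, 2↦5, 3↦1, 4↦0, 5↦3, 6↦4]  zeros at y ∈ {4}
  x = 1: [0↦6, 1↦2, 2↦2, 3↦0, 4↦4, 5↦1, 6↦6]  zeros at y ∈ {3}
  x = 2: [0↦1, 1↦5, 2↦2, 3↦0, 4↦0, 5↦3, 6↦3]  zeros at y ∈ {3, 4}
  x = 3: [0↦3, 1↦6, 2↦5, 3↦1, 4↦2, 5↦2, 6↦2]  zeros at y ∈ ∅
  x = 4: [0↦5, 1↦5, 2↦4, 3↦3, 4↦3, 5↦5, 6↦3]  zeros at y ∈ ∅
  x = 5: [0↦0, 1↦2, 2↦6, 3↦6, 4↦3, 5↦5, 6↦6]  zeros at y ∈ {0}
  x = 6: [0↦2, 1↦4, 2↦4, 3↦3, 4↦2, 5↦2, 6↦4]  zeros at y ∈ ∅
Collecting zeros: affine points = {(0, 4), (1, 3), (2, 3), (2, 4), (5, 0)}.
Total count |C(F_7)_aff| = 5.


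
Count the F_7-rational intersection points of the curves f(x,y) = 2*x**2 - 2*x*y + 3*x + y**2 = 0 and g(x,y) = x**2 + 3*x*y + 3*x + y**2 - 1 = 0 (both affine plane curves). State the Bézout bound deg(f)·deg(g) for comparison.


Common zeros: {(2, 4), (4, 4)}; count = 2; Bézout bound = 4.

deg(f) = 2, deg(g) = 2, so Bézout bound = 4.
Scan x ∈ F_7. For each x, list the y ∈ F_7 with f(x, y) ≡ 0 and those with g(x, y) ≡ 0 (mod 7); the common zeros in that column are the intersection.
  x = 0: f ≡ 0 at y ∈ {0}; g ≡ 0 at y ∈ {1, 6}; common: ∅.
  x = 1: f ≡ 0 at y ∈ ∅; g ≡ 0 at y ∈ {1, 3}; common: ∅.
  x = 2: f ≡ 0 at y ∈ {0, 4}; g ≡ 0 at y ∈ {4}; common: {4}.
  x = 3: f ≡ 0 at y ∈ ∅; g ≡ 0 at y ∈ ∅; common: ∅.
  x = 4: f ≡ 0 at y ∈ {4}; g ≡ 0 at y ∈ {4, 5}; common: {4}.
  x = 5: f ≡ 0 at y ∈ {1, 2}; g ≡ 0 at y ∈ ∅; common: ∅.
  x = 6: f ≡ 0 at y ∈ {2, 3}; g ≡ 0 at y ∈ {5}; common: ∅.
Collecting: common zeros = {(2, 4), (4, 4)}, so the count is 2.
Comparison with the Bézout bound: 2 ≤ 4 = deg(f)·deg(g), as expected for curves with no common component (the affine F_7-count falls short of the bound because intersections may lie at infinity, over extension fields, or carry multiplicity).


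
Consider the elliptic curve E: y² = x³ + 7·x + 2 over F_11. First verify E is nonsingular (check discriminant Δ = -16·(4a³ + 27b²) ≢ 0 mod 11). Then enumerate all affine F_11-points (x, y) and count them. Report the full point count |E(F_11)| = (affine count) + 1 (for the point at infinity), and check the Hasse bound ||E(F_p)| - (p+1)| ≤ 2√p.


Affine points = {(7, 3), (7, 8), (8, 3), (8, 8), (10, 4), (10, 7)}; affine count = 6; |E(F_11)| = 7.

Discriminant check: Δ ∝ 4a³ + 27b² = 4·7³ + 27·2² = 4·343 + 27·4 ≡ 6 (mod 11). Nonzero ⇒ E is nonsingular.
For each x ∈ F_11, compute rhs = x³ + 7·x + 2 mod 11, then count y ∈ F_11 with y² ≡ rhs.
  x = 0: rhs = 2, matching y values: none (0 points).
  x = 1: rhs = 10, matching y values: none (0 points).
  x = 2: rhs = 2, matching y values: none (0 points).
  x = 3: rhs = 6, matching y values: none (0 points).
  x = 4: rhs = 6, matching y values: none (0 points).
  x = 5: rhs = 8, matching y values: none (0 points).
  x = 6: rhs = 7, matching y values: none (0 points).
  x = 7: rhs = 9, matching y values: 3, 8 (2 points).
  x = 8: rhs = 9, matching y values: 3, 8 (2 points).
  x = 9: rhs = 2, matching y values: none (0 points).
  x = 10: rhs = 5, matching y values: 4, 7 (2 points).
Total affine count: 6.
Full point count |E(F_11)| = 6 + 1 = 7.
Hasse bound: |7 − (11+1)| = |-5| = 5 ≤ 2√11 ≈ 6.6332 ✓.


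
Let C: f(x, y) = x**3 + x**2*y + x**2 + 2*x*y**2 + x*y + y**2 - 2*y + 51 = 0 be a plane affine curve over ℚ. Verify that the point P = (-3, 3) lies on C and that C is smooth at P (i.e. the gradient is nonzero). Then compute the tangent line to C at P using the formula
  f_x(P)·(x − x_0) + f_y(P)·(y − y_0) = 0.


Tangent line at P: 24*x - 26*y + 150 = 0.

Step 1: f(-3, 3) = 0, so P lies on C.
Step 2: partial derivatives
  f_x(x, y) = 3*x**2 + 2*x*y + 2*x + 2*y**2 + y, f_y(x, y) = x**2 + 4*x*y + x + 2*y - 2.
  f_x(P) = 24, f_y(P) = -26 (gradient nonzero, so P is smooth).
Step 3: tangent line at P: 24·(x − -3) + -26·(y − 3) = 0.
Expanding: 24*x - 26*y + 150 = 0.


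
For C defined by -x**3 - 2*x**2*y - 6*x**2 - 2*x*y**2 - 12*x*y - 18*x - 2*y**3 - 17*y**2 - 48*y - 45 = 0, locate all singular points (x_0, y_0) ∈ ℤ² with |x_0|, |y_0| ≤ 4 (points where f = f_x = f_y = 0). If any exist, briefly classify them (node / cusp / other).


Singular points: {(0, -3)}; classification: cusp.

Compute partial derivatives:
  f_x = -3*x**2 - 4*x*y - 12*x - 2*y**2 - 12*y - 18.
  f_y = -2*x**2 - 4*x*y - 12*x - 6*y**2 - 34*y - 48.
Scan x_0 ∈ {−4, ..., 4}. For each x_0, f_y(x_0, y) is a polynomial in y; find its integer roots y ∈ {−4, ..., 4}, then test f_x and f at those candidates.
  x = -4: f_y(-4, y) = -6*y**2 - 18*y - 32; no integer root y with |y| ≤ 4.
  x = -3: f_y(-3, y) = -6*y**2 - 22*y - 30; no integer root y with |y| ≤ 4.
  x = -2: f_y(-2, y) = -6*y**2 - 26*y - 32; no integer root y with |y| ≤ 4.
  x = -1: f_y(-1, y) = -6*y**2 - 30*y - 38; no integer root y with |y| ≤ 4.
  x = 0: f_y(0, y) = -6*y**2 - 34*y - 48; vanishes at y ∈ {-3}. (0, -3): f_x = 0, f = 0 — SINGULAR.
  x = 1: f_y(1, y) = -6*y**2 - 38*y - 62; no integer root y with |y| ≤ 4.
  x = 2: f_y(2, y) = -6*y**2 - 42*y - 80; no integer root y with |y| ≤ 4.
  x = 3: f_y(3, y) = -6*y**2 - 46*y - 102; no integer root y with |y| ≤ 4.
  x = 4: f_y(4, y) = -6*y**2 - 50*y - 128; no integer root y with |y| ≤ 4.
Only singular point on the grid: (0, -3).
Classify: substitute x = 0 + u, y = -3 + v and expand: f = -u**3 - 2*u**2*v - 2*u*v**2 - 2*v**3 + v**2.
No constant or linear terms (consistent with a singular point). Quadratic part: v**2. Cubic part: -u**3 - 2*u**2*v - 2*u*v**2 - 2*v**3.
The quadratic part v**2 is a perfect square, so there is a single (double) tangent line v = 0, i.e. y = -3. Restricting the cubic part to that line (v = 0) leaves -u**3 ≠ 0, so f is not divisible by v and the branch is v² ≈ u**3 to lowest order — this is a cusp.
Classification: cusp.


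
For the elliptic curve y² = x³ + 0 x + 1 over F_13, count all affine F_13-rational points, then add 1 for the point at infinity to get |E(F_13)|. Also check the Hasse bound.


Affine points = {(0, 1), (0, 12), (2, 3), (2, 10), (4, 0), (5, 3), (5, 10), (6, 3), (6, 10), (10, 0), (12, 0)}; affine count = 11; |E(F_13)| = 12.

Discriminant check: Δ ∝ 4a³ + 27b² = 4·0³ + 27·1² = 4·0 + 27·1 ≡ 1 (mod 13). Nonzero ⇒ E is nonsingular.
For each x ∈ F_13, compute rhs = x³ + 0·x + 1 mod 13, then count y ∈ F_13 with y² ≡ rhs.
  x = 0: rhs = 1, matching y values: 1, 12 (2 points).
  x = 1: rhs = 2, matching y values: none (0 points).
  x = 2: rhs = 9, matching y values: 3, 10 (2 points).
  x = 3: rhs = 2, matching y values: none (0 points).
  x = 4: rhs = 0, matching y values: 0 (1 points).
  x = 5: rhs = 9, matching y values: 3, 10 (2 points).
  x = 6: rhs = 9, matching y values: 3, 10 (2 points).
  x = 7: rhs = 6, matching y values: none (0 points).
  x = 8: rhs = 6, matching y values: none (0 points).
  x = 9: rhs = 2, matching y values: none (0 points).
  x = 10: rhs = 0, matching y values: 0 (1 points).
  x = 11: rhs = 6, matching y values: none (0 points).
  x = 12: rhs = 0, matching y values: 0 (1 points).
Total affine count: 11.
Full point count |E(F_13)| = 11 + 1 = 12.
Hasse bound: |12 − (13+1)| = |-2| = 2 ≤ 2√13 ≈ 7.2111 ✓.


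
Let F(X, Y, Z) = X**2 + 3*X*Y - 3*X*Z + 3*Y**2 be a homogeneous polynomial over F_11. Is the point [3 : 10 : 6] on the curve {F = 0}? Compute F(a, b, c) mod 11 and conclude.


F(3,10,6) ≡ 4 (mod 11); P is NOT on the curve.

Evaluate F(3, 10, 6) term-by-term (mod 11).
  X**2 ↦ 1·9·1·1 = 9
  3*X*Y ↦ 3·3·10·1 = 90
  -3*X*Z ↦ -3·3·1·6 = -54
  3*Y**2 ↦ 3·1·100·1 = 300
Sum: F(3, 10, 6) = (9) + (90) + (-54) + (300) = 345.
Reducing mod 11: 345 ≡ 4 (mod 11).
Since F(a, b, c) ≡ 4 ≠ 0 (mod 11), P does NOT lie on the curve.


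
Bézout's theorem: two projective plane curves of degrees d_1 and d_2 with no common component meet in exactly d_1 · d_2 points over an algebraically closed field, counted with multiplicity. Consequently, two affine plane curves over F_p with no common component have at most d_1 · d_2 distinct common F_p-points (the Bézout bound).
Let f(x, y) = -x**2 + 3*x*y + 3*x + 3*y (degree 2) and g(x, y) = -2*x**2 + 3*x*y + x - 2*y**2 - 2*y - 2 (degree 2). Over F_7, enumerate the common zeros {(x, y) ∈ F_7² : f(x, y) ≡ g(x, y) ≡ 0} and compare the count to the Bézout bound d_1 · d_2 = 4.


Common zeros: {(2, 6)}; count = 1; Bézout bound = 4.

deg(f) = 2, deg(g) = 2, so Bézout bound = 4.
Scan x ∈ F_7. For each x, list the y ∈ F_7 with f(x, y) ≡ 0 and those with g(x, y) ≡ 0 (mod 7); the common zeros in that column are the intersection.
  x = 0: f ≡ 0 at y ∈ {0}; g ≡ 0 at y ∈ {2, 4}; common: ∅.
  x = 1: f ≡ 0 at y ∈ {2}; g ≡ 0 at y ∈ ∅; common: ∅.
  x = 2: f ≡ 0 at y ∈ {6}; g ≡ 0 at y ∈ {3, 6}; common: {6}.
  x = 3: f ≡ 0 at y ∈ {0}; g ≡ 0 at y ∈ {3, 4}; common: ∅.
  x = 4: f ≡ 0 at y ∈ {4}; g ≡ 0 at y ∈ {6}; common: ∅.
  x = 5: f ≡ 0 at y ∈ {6}; g ≡ 0 at y ∈ ∅; common: ∅.
  x = 6: f ≡ 0 at y ∈ ∅; g ≡ 0 at y ∈ ∅; common: ∅.
Collecting: common zeros = {(2, 6)}, so the count is 1.
Comparison with the Bézout bound: 1 ≤ 4 = deg(f)·deg(g), as expected for curves with no common component (the affine F_7-count falls short of the bound because intersections may lie at infinity, over extension fields, or carry multiplicity).


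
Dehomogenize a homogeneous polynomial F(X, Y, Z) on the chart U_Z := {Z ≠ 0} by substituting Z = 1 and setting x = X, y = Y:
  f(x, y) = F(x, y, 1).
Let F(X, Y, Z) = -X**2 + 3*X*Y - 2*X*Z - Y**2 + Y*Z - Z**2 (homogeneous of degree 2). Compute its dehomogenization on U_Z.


f(x, y) = -x**2 + 3*x*y - 2*x - y**2 + y - 1

On U_Z we set Z = 1. Each monomial c·X^i·Y^j·Z^k in F becomes c·x^i·y^j·1^k = c·x^i·y^j.
Substituting Z = 1: F(X, Y, 1) = -x**2 + 3*x*y - 2*x - y**2 + y - 1.
Note: deg(f) ≤ deg(F) = 2; strict inequality happens when F is divisible by Z (lost terms).


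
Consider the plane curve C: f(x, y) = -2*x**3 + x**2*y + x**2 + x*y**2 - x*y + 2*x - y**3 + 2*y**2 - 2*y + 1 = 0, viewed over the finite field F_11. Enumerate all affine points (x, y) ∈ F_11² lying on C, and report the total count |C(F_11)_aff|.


Affine F_11-points: {(0, 1), (1, 4), (2, 7), (3, 8), (4, 1), (5, 7), (6, 6), (8, 1), (8, 2), (8, 7), (9, 5)}; count = 11.

For each of the 121 pairs (x, y) ∈ F_11², evaluate f(x, y) mod 11. Record the zeros.
  x = 0: [0↦1, 1↦0, 2↦8, 3↦8, 4↦5, 5↦4, 6↦10, 7↦6, 8↦8, 9↦10, 10↦6]  zeros at y ∈ {1}
  x = 1: [0↦2, 1↦2, 2↦2, 3↦7, 4↦0, 5↦8, 6↦3, 7↦1, 8↦7, 9↦4, 10↦8]  zeros at y ∈ {4}
  x = 2: [0↦4, 1↦7, 2↦1, 3↦2, 4↦4, 5↦1, 6↦9, 7↦0, 8↦1, 9↦6, 10↦9]  zeros at y ∈ {7}
  x = 3: [0↦6, 1↦3, 2↦4, 3↦3, 4↦5, 5↦4, 6↦5, 7↦2, 8↦0, 9↦4, 10↦8]  zeros at y ∈ {8}
  x = 4: [0↦7, 1↦0, 2↦10, 3↦9, 4↦2, 5↦5, 6↦1, 7↦6, 8↦3, 9↦8, 10↦4]  zeros at y ∈ {1}
  x = 5: [0↦6, 1↦8, 2↦7, 3↦8, 4↦5, 5↦3, 6↦7, 7↦0, 8↦9, 9↦6, 10↦7]  zeros at y ∈ {7}
  x = 6: [0↦2, 1↦4, 2↦5, 3↦10, 4↦2, 5↦8, 6↦0, 7↦5, 8↦6, 9↦8, 10↦5]  zeros at y ∈ {6}
  x = 7: [0↦5, 1↦9, 2↦3, 3↦3, 4↦3, 5↦8, 6↦1, 7↦9, 8↦4, 9↦2, 10↦8]  zeros at y ∈ ∅
  x = 8: [0↦3, 1↦0, 2↦0, 3↦8, 4↦7, 5↦2, 6↦9, 7↦0, 8↦2, 9↦9, 10↦4]  zeros at y ∈ {1, 2, 7}
  x = 9: [0↦6, 1↦9, 2↦6, 3↦2, 4↦2, 5↦0, 6↦1, 7↦10, 8↦10, 9↦6, 10↦3]  zeros at y ∈ {5}
  x = 10: [0↦2, 1↦2, 2↦9, 3↦6, 4↦9, 5↦1, 6↦9, 7↦5, 8↦5, 9↦3, 10↦4]  zeros at y ∈ ∅
Collecting zeros: affine points = {(0, 1), (1, 4), (2, 7), (3, 8), (4, 1), (5, 7), (6, 6), (8, 1), (8, 2), (8, 7), (9, 5)}.
Total count |C(F_11)_aff| = 11.
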